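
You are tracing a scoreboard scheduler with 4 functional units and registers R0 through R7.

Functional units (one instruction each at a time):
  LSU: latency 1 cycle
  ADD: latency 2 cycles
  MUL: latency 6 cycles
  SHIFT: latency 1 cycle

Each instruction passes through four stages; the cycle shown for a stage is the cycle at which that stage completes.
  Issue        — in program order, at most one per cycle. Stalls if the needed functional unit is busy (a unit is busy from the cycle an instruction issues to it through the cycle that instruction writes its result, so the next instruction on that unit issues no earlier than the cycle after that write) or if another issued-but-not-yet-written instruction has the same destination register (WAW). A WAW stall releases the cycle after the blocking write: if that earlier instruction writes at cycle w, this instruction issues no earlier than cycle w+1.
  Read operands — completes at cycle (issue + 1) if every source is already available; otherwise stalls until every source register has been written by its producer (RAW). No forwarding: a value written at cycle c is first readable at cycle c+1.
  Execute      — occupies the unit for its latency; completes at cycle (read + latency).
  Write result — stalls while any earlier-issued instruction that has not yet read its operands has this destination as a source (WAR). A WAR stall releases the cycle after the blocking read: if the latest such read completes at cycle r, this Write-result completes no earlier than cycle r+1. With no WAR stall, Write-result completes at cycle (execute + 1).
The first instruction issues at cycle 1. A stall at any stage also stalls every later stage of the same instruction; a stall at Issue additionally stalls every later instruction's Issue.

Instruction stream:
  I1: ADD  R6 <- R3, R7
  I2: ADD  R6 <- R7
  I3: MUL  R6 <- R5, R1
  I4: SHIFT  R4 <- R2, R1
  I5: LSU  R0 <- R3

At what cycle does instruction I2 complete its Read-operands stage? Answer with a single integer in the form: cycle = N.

1) issue 1, read 2, done 4, write 5
2) issue 6, read 7, done 9, write 10  <struct: ADD busy until I1 writes@5>
3) issue 11, read 12, done 18, write 19  <WAW R6: wait I2 write@10>
4) issue 12, read 13, done 14, write 15
5) issue 13, read 14, done 15, write 16

cycle = 7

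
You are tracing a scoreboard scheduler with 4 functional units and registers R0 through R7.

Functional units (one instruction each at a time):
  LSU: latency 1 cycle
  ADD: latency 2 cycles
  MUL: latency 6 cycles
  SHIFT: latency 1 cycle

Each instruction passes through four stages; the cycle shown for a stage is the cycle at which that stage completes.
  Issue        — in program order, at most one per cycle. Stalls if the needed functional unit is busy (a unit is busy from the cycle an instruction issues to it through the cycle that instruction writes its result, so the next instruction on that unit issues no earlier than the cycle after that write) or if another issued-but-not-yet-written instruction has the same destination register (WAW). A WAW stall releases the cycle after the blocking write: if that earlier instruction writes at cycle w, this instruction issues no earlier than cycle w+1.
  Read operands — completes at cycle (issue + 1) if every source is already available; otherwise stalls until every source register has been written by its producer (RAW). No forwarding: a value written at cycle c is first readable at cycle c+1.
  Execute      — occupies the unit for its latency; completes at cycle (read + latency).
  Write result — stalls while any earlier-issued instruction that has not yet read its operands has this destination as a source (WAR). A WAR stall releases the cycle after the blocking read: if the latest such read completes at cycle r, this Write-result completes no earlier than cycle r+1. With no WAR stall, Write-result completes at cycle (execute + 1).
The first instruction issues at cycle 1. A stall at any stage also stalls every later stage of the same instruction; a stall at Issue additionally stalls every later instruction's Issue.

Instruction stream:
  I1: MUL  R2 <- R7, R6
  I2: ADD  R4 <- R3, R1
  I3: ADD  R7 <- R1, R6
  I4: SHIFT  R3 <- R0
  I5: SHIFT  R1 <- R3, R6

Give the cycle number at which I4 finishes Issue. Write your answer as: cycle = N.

cycle = 8

I1: IS=1 RO=2 EX=8 WR=9
I2: IS=2 RO=3 EX=5 WR=6
I3: IS=7 RO=8 EX=10 WR=11  [struct: ADD busy until I2 writes@6]
I4: IS=8 RO=9 EX=10 WR=11
I5: IS=12 RO=13 EX=14 WR=15  [struct: SHIFT busy until I4 writes@11]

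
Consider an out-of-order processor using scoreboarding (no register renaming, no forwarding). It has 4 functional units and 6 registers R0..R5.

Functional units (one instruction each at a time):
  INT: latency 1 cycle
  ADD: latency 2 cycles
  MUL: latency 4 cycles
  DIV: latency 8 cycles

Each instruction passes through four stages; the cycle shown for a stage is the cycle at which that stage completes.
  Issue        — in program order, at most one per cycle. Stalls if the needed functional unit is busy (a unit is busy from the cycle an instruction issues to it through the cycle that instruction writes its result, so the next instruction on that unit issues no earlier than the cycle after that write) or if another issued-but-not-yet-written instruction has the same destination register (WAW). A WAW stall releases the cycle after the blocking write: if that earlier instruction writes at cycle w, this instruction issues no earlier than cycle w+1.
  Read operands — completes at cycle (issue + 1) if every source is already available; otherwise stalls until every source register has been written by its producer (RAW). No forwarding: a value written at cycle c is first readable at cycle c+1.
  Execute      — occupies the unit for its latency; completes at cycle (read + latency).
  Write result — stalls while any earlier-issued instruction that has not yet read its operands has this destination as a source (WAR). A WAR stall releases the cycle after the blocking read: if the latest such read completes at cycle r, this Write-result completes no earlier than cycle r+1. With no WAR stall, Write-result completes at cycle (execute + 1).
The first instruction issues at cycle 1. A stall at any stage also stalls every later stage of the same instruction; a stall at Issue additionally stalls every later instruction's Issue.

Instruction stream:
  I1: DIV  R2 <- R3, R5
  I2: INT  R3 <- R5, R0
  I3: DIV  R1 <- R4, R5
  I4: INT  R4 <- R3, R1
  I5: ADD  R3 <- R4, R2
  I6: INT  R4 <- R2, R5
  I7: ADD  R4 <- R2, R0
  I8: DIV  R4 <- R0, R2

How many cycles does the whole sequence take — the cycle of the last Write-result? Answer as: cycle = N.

I1 -> (1, 2, 10, 11)
I2 -> (2, 3, 4, 5)
I3 -> (12, 13, 21, 22)  // struct: DIV busy until I1 writes@11
I4 -> (13, 23, 24, 25)  // RAW R1: wait I3 write@22
I5 -> (14, 26, 28, 29)  // RAW R4: wait I4 write@25
I6 -> (26, 27, 28, 29)  // struct: INT busy until I4 writes@25
I7 -> (30, 31, 33, 34)  // WAW R4: wait I6 write@29
I8 -> (35, 36, 44, 45)  // WAW R4: wait I7 write@34

cycle = 45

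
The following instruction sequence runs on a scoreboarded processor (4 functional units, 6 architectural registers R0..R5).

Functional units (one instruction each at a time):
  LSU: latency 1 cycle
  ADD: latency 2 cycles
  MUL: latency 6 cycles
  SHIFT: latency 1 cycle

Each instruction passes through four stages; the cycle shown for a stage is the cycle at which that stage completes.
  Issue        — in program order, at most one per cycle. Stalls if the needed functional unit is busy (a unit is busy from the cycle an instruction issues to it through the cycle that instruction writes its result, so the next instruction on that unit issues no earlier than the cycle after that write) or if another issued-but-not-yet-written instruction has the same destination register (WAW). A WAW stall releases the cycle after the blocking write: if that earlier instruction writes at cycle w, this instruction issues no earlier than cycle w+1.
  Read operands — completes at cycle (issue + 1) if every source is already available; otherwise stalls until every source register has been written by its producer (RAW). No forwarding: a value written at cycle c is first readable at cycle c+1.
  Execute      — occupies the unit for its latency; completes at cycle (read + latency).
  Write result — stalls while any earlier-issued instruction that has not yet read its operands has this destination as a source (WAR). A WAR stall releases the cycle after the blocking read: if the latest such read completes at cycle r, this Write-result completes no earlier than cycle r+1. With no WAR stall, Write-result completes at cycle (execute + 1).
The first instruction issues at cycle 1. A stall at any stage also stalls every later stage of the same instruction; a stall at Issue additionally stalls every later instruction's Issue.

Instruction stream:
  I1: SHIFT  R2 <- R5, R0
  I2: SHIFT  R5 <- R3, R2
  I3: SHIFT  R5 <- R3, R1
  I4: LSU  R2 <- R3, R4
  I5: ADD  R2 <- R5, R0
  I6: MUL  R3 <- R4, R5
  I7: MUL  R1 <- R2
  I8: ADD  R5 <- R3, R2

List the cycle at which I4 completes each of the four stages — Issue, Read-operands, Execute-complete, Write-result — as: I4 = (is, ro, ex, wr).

I4 = (10, 11, 12, 13)

c1: I1→SHIFT
c2: I1 RO
c3: I1 EX
c4: I1 WR R2
c5: I2→SHIFT
c6: I2 RO
c7: I2 EX
c8: I2 WR R5
c9: I3→SHIFT
c10: I3 RO · I4→LSU
c11: I3 EX · I4 RO
c12: I3 WR R5 · I4 EX
c13: I4 WR R2
c14: I5→ADD
c15: I5 RO · I6→MUL
c16: I6 RO
c17: I5 EX
c18: I5 WR R2
c22: I6 EX
c23: I6 WR R3
c24: I7→MUL
c25: I7 RO · I8→ADD
c26: I8 RO
c28: I8 EX
c29: I8 WR R5
c31: I7 EX
c32: I7 WR R1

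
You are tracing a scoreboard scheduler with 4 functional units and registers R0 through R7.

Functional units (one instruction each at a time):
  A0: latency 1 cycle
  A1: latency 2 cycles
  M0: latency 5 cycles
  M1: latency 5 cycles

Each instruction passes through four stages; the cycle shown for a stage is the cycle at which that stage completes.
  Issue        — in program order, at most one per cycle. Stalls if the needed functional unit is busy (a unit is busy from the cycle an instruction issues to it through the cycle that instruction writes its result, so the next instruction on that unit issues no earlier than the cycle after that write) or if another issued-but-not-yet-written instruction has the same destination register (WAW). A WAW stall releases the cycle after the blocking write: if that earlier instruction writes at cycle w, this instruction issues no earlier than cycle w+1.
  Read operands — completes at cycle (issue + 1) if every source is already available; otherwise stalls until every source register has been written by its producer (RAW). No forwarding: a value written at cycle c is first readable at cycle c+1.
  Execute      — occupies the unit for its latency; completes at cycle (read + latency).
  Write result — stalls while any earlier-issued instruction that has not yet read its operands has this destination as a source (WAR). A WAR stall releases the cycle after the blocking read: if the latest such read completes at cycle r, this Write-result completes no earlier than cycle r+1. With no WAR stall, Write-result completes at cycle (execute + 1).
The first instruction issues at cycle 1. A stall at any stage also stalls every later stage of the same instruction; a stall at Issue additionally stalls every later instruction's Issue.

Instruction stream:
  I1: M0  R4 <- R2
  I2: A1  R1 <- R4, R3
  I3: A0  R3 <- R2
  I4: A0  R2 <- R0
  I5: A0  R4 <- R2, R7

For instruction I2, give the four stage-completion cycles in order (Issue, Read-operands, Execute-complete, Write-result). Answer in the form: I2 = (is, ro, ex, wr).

t=1  I1→M0
t=2  I1 RO | I2→A1
t=3  I3→A0
t=4  I3 RO
t=5  I3 EX
t=7  I1 EX
t=8  I1 WR R4
t=9  I2 RO
t=10  I3 WR R3
t=11  I2 EX | I4→A0
t=12  I2 WR R1 | I4 RO
t=13  I4 EX
t=14  I4 WR R2
t=15  I5→A0
t=16  I5 RO
t=17  I5 EX
t=18  I5 WR R4

I2 = (2, 9, 11, 12)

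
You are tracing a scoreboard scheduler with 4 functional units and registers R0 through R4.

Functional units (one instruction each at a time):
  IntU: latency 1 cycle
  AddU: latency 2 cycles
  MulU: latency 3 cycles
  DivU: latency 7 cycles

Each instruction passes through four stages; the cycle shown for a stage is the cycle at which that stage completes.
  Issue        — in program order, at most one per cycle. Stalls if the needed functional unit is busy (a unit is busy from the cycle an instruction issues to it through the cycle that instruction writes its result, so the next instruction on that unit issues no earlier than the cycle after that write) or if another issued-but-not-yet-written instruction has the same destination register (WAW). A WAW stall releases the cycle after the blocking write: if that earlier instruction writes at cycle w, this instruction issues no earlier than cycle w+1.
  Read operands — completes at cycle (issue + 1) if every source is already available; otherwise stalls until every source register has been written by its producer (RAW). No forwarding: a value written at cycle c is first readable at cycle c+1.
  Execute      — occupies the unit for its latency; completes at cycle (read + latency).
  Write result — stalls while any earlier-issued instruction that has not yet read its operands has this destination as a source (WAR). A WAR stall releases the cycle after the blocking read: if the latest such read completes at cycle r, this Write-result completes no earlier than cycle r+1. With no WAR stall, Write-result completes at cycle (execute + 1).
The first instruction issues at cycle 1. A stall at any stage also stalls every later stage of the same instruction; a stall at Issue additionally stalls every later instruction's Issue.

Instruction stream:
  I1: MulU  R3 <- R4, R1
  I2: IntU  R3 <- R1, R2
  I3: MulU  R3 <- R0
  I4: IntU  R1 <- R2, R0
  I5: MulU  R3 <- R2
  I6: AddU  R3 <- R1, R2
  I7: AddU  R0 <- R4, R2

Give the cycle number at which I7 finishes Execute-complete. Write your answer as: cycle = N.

  I1 | 1 | 2 | 5 | 6
  I2 | 7 | 8 | 9 | 10   WAW R3: wait I1 write@6
  I3 | 11 | 12 | 15 | 16   WAW R3: wait I2 write@10
  I4 | 12 | 13 | 14 | 15
  I5 | 17 | 18 | 21 | 22   struct: MulU busy until I3 writes@16
  I6 | 23 | 24 | 26 | 27   WAW R3: wait I5 write@22
  I7 | 28 | 29 | 31 | 32   struct: AddU busy until I6 writes@27

cycle = 31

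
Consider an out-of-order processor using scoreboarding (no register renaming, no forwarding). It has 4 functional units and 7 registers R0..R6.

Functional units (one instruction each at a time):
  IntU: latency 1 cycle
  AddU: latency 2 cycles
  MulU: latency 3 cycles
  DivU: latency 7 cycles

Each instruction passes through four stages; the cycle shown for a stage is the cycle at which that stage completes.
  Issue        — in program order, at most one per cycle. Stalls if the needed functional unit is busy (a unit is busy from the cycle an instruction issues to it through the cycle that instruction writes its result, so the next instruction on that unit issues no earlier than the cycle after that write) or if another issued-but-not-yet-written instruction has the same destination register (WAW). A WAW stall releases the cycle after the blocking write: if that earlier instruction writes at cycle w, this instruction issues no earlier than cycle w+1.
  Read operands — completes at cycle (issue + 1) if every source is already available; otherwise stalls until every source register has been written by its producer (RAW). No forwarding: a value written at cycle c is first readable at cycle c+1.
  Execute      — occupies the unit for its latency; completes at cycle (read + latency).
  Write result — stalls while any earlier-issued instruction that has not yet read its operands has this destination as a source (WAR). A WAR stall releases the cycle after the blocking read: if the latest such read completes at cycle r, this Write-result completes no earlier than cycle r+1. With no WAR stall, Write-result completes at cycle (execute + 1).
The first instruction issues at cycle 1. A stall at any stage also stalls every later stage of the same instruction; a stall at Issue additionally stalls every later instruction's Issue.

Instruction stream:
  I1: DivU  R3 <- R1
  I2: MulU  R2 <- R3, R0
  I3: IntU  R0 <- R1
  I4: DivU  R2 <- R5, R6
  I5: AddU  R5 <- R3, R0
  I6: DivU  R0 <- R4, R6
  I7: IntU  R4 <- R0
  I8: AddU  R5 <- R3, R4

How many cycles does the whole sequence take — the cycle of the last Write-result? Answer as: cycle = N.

cycle = 42

I1: IS=1 RO=2 EX=9 WR=10
I2: IS=2 RO=11 EX=14 WR=15  [RAW R3: wait I1 write@10]
I3: IS=3 RO=4 EX=5 WR=12  [WAR R0: wait I2 read@11]
I4: IS=16 RO=17 EX=24 WR=25  [WAW R2: wait I2 write@15]
I5: IS=17 RO=18 EX=20 WR=21
I6: IS=26 RO=27 EX=34 WR=35  [struct: DivU busy until I4 writes@25]
I7: IS=27 RO=36 EX=37 WR=38  [RAW R0: wait I6 write@35]
I8: IS=28 RO=39 EX=41 WR=42  [RAW R4: wait I7 write@38]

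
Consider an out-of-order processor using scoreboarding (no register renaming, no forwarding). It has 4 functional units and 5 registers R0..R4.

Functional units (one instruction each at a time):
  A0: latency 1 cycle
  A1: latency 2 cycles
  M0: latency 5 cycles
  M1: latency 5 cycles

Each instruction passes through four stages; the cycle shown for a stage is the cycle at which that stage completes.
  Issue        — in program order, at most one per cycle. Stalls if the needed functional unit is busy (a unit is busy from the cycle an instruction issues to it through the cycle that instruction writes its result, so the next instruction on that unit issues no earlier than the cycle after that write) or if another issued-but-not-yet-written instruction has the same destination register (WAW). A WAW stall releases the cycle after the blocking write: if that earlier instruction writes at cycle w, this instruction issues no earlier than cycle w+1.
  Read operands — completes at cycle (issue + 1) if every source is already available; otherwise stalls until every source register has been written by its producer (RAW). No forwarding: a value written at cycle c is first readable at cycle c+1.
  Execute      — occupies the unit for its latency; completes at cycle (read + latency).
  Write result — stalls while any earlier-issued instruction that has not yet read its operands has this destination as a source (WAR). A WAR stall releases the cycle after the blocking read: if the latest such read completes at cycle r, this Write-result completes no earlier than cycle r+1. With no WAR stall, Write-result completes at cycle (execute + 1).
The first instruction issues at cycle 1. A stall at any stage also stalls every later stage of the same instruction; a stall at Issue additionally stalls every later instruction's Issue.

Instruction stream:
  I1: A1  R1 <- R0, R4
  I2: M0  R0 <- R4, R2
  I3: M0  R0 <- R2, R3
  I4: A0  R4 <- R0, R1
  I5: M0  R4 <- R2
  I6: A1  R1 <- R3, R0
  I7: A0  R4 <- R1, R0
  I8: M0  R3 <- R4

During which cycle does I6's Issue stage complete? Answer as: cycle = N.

cycle = 22

I1 -> (1, 2, 4, 5)
I2 -> (2, 3, 8, 9)
I3 -> (10, 11, 16, 17)  // struct: M0 busy until I2 writes@9
I4 -> (11, 18, 19, 20)  // RAW R0: wait I3 write@17
I5 -> (21, 22, 27, 28)  // WAW R4: wait I4 write@20
I6 -> (22, 23, 25, 26)
I7 -> (29, 30, 31, 32)  // WAW R4: wait I5 write@28
I8 -> (30, 33, 38, 39)  // RAW R4: wait I7 write@32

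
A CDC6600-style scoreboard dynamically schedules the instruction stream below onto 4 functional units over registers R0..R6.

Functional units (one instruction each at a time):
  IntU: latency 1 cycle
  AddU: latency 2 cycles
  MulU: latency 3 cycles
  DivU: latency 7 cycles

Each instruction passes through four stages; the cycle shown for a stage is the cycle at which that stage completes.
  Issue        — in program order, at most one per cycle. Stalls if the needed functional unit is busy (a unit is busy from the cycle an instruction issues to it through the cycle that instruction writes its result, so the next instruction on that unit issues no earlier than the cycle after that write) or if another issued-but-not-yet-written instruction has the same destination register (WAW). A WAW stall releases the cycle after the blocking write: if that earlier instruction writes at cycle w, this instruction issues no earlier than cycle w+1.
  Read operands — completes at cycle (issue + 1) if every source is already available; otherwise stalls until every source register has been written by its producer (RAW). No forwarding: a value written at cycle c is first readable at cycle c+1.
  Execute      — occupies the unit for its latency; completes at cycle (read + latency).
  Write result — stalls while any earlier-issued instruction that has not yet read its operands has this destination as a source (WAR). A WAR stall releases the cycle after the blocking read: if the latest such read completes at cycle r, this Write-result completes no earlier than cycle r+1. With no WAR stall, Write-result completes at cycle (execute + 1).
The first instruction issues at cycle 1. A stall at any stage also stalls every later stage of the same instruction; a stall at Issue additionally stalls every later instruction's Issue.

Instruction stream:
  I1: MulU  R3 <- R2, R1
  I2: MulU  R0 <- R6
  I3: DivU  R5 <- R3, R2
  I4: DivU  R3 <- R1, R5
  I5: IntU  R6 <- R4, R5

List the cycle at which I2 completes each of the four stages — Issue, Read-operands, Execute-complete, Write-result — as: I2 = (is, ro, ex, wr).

t=1  I1 dispatched to MulU
t=2  I1 operands ready
t=5  I1 complete
t=6  R3←I1
t=7  I2 dispatched to MulU
t=8  I2 operands ready, I3 dispatched to DivU
t=9  I3 operands ready
t=11  I2 complete
t=12  R0←I2
t=16  I3 complete
t=17  R5←I3
t=18  I4 dispatched to DivU
t=19  I4 operands ready, I5 dispatched to IntU
t=20  I5 operands ready
t=21  I5 complete
t=22  R6←I5
t=26  I4 complete
t=27  R3←I4

I2 = (7, 8, 11, 12)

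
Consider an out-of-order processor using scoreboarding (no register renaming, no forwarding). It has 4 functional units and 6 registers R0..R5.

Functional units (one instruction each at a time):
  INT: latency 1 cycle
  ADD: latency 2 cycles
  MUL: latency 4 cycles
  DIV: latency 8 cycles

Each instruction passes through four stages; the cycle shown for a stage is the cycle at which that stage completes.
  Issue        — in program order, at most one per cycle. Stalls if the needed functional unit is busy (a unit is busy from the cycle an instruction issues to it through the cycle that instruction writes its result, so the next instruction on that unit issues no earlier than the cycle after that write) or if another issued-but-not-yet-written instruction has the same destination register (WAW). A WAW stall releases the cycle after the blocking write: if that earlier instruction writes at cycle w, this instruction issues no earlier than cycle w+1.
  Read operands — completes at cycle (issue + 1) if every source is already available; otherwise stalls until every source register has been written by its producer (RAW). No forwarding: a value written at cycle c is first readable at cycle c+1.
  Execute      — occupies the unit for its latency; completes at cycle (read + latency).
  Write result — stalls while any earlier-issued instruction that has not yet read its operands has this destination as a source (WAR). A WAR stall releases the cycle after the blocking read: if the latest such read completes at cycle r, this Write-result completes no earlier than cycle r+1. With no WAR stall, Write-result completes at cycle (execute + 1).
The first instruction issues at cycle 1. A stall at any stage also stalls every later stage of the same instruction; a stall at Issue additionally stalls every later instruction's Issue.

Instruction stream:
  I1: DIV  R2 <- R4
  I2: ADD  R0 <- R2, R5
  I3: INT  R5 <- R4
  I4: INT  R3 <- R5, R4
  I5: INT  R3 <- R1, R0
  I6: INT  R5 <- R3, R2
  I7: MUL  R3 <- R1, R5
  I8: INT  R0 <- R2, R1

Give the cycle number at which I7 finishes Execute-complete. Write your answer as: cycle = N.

c1: I1 dispatched to DIV
c2: I1 operands ready; I2 dispatched to ADD
c3: I3 dispatched to INT
c4: I3 operands ready
c5: I3 complete
c10: I1 complete
c11: R2←I1
c12: I2 operands ready
c13: R5←I3
c14: I2 complete; I4 dispatched to INT
c15: R0←I2; I4 operands ready
c16: I4 complete
c17: R3←I4
c18: I5 dispatched to INT
c19: I5 operands ready
c20: I5 complete
c21: R3←I5
c22: I6 dispatched to INT
c23: I6 operands ready; I7 dispatched to MUL
c24: I6 complete
c25: R5←I6
c26: I7 operands ready; I8 dispatched to INT
c27: I8 operands ready
c28: I8 complete
c29: R0←I8
c30: I7 complete
c31: R3←I7

cycle = 30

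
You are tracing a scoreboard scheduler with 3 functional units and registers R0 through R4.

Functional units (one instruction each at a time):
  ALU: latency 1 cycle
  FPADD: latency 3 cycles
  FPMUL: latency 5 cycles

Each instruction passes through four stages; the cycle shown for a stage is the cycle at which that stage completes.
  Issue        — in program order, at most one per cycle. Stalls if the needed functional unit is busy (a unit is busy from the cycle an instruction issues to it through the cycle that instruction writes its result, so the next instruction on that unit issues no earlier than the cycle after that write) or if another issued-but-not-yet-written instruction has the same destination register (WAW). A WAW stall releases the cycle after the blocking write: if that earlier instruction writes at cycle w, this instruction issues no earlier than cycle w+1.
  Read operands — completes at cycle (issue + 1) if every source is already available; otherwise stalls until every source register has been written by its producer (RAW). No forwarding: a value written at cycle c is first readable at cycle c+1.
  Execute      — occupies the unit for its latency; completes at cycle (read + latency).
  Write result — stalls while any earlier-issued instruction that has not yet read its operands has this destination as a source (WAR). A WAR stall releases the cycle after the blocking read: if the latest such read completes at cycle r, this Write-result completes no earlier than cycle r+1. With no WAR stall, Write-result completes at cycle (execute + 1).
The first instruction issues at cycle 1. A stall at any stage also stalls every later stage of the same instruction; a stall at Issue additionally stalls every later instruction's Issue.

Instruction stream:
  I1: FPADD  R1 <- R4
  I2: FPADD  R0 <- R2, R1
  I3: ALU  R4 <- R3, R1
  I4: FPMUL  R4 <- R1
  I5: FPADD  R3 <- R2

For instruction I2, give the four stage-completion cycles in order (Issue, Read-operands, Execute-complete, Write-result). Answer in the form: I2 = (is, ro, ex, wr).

I2 = (7, 8, 11, 12)

1) issue 1, read 2, done 5, write 6
2) issue 7, read 8, done 11, write 12  <struct: FPADD busy until I1 writes@6>
3) issue 8, read 9, done 10, write 11
4) issue 12, read 13, done 18, write 19  <WAW R4: wait I3 write@11>
5) issue 13, read 14, done 17, write 18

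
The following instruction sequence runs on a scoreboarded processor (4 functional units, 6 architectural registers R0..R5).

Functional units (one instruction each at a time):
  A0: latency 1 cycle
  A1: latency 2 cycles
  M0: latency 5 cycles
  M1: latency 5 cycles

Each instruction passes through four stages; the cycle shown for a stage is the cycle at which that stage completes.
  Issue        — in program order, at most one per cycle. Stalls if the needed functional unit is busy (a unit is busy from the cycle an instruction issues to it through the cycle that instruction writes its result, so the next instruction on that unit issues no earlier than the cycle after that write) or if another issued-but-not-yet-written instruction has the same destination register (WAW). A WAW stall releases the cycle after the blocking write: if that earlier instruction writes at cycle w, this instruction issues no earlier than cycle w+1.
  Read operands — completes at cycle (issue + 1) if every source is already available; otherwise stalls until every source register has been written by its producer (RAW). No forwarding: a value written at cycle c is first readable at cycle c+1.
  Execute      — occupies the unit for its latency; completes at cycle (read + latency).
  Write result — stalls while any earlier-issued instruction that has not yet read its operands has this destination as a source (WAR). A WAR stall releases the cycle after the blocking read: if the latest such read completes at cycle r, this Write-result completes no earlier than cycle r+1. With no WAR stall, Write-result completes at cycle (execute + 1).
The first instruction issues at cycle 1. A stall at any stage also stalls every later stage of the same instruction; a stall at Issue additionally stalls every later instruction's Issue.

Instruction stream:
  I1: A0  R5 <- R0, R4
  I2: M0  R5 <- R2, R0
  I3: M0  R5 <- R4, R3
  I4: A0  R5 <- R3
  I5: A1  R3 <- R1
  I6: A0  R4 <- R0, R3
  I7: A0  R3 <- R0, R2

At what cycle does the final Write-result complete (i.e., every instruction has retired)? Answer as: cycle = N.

cycle = 33

[1] I1 dispatched to A0
[2] I1 operands ready
[3] I1 complete
[4] R5←I1
[5] I2 dispatched to M0
[6] I2 operands ready
[11] I2 complete
[12] R5←I2
[13] I3 dispatched to M0
[14] I3 operands ready
[19] I3 complete
[20] R5←I3
[21] I4 dispatched to A0
[22] I4 operands ready, I5 dispatched to A1
[23] I4 complete, I5 operands ready
[24] R5←I4
[25] I5 complete, I6 dispatched to A0
[26] R3←I5
[27] I6 operands ready
[28] I6 complete
[29] R4←I6
[30] I7 dispatched to A0
[31] I7 operands ready
[32] I7 complete
[33] R3←I7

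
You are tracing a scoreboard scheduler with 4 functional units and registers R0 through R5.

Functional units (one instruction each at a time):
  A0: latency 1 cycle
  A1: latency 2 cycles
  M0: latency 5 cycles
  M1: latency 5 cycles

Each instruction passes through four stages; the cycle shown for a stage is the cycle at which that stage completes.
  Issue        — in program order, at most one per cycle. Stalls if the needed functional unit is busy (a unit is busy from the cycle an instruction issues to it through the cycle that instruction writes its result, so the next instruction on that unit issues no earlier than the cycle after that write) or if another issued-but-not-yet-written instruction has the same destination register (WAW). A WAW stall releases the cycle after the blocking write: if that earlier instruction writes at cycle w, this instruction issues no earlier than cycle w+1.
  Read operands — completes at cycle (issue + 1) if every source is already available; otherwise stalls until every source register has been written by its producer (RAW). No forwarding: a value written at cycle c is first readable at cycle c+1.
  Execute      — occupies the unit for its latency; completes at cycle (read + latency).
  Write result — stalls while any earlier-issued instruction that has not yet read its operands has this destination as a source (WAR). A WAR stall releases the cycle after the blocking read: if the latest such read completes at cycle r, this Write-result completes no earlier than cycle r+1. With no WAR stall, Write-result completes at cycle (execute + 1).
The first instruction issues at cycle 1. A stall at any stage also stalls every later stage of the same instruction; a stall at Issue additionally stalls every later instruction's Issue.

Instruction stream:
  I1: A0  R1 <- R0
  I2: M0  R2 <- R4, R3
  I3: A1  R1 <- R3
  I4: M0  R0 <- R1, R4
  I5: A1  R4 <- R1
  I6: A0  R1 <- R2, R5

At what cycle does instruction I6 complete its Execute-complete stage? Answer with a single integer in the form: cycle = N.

cycle = 14

[I1] 1/2/3/4
[I2] 2/3/8/9
[I3] 5/6/8/9  (WAW R1: wait I1 write@4)
[I4] 10/11/16/17  (struct: M0 busy until I2 writes@9)
[I5] 11/12/14/15
[I6] 12/13/14/15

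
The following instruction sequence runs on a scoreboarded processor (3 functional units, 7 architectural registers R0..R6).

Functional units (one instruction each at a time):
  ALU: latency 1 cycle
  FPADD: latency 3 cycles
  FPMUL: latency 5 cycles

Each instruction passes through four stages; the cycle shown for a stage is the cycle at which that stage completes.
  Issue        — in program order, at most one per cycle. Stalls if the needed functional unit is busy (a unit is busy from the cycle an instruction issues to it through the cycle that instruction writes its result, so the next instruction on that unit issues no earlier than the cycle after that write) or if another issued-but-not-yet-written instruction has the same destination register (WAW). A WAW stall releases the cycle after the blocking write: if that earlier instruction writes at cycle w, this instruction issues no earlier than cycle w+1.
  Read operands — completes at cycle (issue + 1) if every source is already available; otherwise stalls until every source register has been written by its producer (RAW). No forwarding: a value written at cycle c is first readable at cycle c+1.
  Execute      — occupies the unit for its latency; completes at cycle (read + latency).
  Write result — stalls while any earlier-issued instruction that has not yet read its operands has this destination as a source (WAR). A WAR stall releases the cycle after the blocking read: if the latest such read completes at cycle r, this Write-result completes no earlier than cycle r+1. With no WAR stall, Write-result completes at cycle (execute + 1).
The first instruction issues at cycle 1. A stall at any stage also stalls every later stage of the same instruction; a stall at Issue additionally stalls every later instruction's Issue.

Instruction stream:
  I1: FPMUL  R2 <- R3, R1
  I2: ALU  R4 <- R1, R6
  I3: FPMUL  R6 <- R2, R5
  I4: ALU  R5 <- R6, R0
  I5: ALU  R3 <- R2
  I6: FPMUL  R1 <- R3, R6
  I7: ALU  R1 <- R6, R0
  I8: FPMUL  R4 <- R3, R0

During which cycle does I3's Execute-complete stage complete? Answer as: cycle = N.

cycle = 15

cycle 1: I1 issues→FPMUL
cycle 2: I1 reads; I2 issues→ALU
cycle 3: I2 reads
cycle 4: I2 exec-done
cycle 5: I2 writes R4
cycle 7: I1 exec-done
cycle 8: I1 writes R2
cycle 9: I3 issues→FPMUL
cycle 10: I3 reads; I4 issues→ALU
cycle 15: I3 exec-done
cycle 16: I3 writes R6
cycle 17: I4 reads
cycle 18: I4 exec-done
cycle 19: I4 writes R5
cycle 20: I5 issues→ALU
cycle 21: I5 reads; I6 issues→FPMUL
cycle 22: I5 exec-done
cycle 23: I5 writes R3
cycle 24: I6 reads
cycle 29: I6 exec-done
cycle 30: I6 writes R1
cycle 31: I7 issues→ALU
cycle 32: I7 reads; I8 issues→FPMUL
cycle 33: I7 exec-done; I8 reads
cycle 34: I7 writes R1
cycle 38: I8 exec-done
cycle 39: I8 writes R4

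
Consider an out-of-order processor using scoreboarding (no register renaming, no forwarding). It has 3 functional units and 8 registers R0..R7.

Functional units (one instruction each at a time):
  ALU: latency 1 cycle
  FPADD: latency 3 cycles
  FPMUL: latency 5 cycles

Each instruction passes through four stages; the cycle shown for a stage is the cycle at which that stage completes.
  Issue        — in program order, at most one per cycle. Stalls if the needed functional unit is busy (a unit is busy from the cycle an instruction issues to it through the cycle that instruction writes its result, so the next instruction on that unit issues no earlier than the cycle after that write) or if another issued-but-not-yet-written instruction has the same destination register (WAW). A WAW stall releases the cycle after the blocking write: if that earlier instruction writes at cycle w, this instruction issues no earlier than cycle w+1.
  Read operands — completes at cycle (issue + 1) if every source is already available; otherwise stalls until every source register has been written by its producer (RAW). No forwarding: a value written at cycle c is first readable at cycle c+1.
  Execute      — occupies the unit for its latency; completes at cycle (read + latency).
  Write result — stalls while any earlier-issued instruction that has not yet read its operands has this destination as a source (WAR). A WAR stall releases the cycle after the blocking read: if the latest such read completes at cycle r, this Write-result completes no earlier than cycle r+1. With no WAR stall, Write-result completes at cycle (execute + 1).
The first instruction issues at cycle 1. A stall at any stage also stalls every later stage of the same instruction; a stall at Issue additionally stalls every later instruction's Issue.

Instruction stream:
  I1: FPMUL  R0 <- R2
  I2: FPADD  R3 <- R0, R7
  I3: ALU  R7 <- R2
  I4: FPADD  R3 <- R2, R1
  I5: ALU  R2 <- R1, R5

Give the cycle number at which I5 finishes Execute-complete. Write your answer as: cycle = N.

t=1  I1→FPMUL
t=2  I1 RO · I2→FPADD
t=3  I3→ALU
t=4  I3 RO
t=5  I3 EX
t=7  I1 EX
t=8  I1 WR R0
t=9  I2 RO
t=10  I3 WR R7
t=12  I2 EX
t=13  I2 WR R3
t=14  I4→FPADD
t=15  I4 RO · I5→ALU
t=16  I5 RO
t=17  I5 EX
t=18  I4 EX · I5 WR R2
t=19  I4 WR R3

cycle = 17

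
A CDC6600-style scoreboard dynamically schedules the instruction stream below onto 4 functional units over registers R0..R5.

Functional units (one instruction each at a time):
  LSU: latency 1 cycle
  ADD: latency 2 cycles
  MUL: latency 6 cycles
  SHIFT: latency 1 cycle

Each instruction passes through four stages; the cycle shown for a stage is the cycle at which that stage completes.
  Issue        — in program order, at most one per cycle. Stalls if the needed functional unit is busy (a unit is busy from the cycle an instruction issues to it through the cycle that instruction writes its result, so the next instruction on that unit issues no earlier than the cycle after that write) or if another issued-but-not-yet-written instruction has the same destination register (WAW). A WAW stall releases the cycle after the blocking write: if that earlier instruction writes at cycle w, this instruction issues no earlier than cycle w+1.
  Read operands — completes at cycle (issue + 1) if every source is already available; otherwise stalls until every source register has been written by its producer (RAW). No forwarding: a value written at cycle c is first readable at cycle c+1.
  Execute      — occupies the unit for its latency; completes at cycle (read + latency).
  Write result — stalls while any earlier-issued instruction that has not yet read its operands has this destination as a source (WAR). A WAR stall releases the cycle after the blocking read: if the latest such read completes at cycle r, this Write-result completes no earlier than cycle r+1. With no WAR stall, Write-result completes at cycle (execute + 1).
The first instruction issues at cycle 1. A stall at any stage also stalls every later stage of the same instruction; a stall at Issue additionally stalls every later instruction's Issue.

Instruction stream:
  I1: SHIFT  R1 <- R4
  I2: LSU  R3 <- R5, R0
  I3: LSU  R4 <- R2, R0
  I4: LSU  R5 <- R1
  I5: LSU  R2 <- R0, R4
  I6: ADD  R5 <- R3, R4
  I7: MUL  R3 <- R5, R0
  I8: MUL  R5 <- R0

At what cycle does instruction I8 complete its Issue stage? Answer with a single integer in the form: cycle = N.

[I1] 1/2/3/4
[I2] 2/3/4/5
[I3] 6/7/8/9  (struct: LSU busy until I2 writes@5)
[I4] 10/11/12/13  (struct: LSU busy until I3 writes@9)
[I5] 14/15/16/17  (struct: LSU busy until I4 writes@13)
[I6] 15/16/18/19
[I7] 16/20/26/27  (RAW R5: wait I6 write@19)
[I8] 28/29/35/36  (struct: MUL busy until I7 writes@27)

cycle = 28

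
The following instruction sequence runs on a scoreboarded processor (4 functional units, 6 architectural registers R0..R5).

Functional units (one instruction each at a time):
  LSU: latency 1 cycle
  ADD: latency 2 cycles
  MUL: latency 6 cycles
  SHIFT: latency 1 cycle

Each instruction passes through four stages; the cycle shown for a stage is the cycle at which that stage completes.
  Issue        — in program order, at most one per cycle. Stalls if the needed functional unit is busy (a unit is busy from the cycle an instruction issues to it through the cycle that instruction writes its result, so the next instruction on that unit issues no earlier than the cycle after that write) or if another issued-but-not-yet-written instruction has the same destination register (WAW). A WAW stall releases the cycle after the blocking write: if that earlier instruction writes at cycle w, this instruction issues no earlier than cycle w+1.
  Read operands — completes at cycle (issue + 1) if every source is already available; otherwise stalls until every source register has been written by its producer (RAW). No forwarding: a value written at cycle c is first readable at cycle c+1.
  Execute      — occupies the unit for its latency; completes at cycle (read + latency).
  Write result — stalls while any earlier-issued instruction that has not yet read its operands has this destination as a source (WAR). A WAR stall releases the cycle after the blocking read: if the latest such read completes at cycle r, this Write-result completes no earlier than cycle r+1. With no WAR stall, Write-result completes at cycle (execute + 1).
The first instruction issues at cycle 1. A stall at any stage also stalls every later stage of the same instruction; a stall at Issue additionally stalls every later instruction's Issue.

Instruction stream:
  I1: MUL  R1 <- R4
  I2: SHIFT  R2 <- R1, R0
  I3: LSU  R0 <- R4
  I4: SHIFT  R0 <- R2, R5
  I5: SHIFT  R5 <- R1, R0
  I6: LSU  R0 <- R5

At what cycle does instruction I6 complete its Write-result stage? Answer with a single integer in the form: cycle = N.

cycle 1: I1 issues→MUL
cycle 2: I1 reads; I2 issues→SHIFT
cycle 3: I3 issues→LSU
cycle 4: I3 reads
cycle 5: I3 exec-done
cycle 8: I1 exec-done
cycle 9: I1 writes R1
cycle 10: I2 reads
cycle 11: I2 exec-done; I3 writes R0
cycle 12: I2 writes R2
cycle 13: I4 issues→SHIFT
cycle 14: I4 reads
cycle 15: I4 exec-done
cycle 16: I4 writes R0
cycle 17: I5 issues→SHIFT
cycle 18: I5 reads; I6 issues→LSU
cycle 19: I5 exec-done
cycle 20: I5 writes R5
cycle 21: I6 reads
cycle 22: I6 exec-done
cycle 23: I6 writes R0

cycle = 23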